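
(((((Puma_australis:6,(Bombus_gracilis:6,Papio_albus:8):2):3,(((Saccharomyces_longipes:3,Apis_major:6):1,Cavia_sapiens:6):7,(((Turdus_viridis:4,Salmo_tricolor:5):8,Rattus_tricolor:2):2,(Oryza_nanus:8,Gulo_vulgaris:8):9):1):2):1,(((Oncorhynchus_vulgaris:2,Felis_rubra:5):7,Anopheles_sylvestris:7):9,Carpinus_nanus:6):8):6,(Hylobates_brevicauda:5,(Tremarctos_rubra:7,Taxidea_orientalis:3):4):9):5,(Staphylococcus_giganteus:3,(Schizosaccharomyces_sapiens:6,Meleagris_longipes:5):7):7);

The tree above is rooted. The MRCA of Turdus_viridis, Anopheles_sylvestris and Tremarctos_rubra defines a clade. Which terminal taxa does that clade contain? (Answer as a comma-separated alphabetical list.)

Anopheles_sylvestris, Apis_major, Bombus_gracilis, Carpinus_nanus, Cavia_sapiens, Felis_rubra, Gulo_vulgaris, Hylobates_brevicauda, Oncorhynchus_vulgaris, Oryza_nanus, Papio_albus, Puma_australis, Rattus_tricolor, Saccharomyces_longipes, Salmo_tricolor, Taxidea_orientalis, Tremarctos_rubra, Turdus_viridis

Tracing Turdus_viridis: it sits inside (Turdus_viridis,Salmo_tricolor).
Tracing Anopheles_sylvestris: it sits inside ((Oncorhynchus_vulgaris,Felis_rubra),Anopheles_sylvestris).
Tracing Tremarctos_rubra: it sits inside (Tremarctos_rubra,Taxidea_orientalis).
The smallest clade enclosing all 3 is ((((Puma_australis,(Bombus_gracilis,Papio_albus)),(((Saccharomyces_longipes,Apis_major),Cavia_sapiens),(((Turdus_viridis,Salmo_tricolor),Rattus_tricolor),(Oryza_nanus,Gulo_vulgaris)))),(((Oncorhynchus_vulgaris,Felis_rubra),Anopheles_sylvestris),Carpinus_nanus)),(Hylobates_brevicauda,(Tremarctos_rubra,Taxidea_orientalis))); the answer is its 18 terminal taxa in alphabetical order.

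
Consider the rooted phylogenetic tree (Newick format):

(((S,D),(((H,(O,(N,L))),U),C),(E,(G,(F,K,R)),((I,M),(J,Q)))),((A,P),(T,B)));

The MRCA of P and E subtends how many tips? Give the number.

21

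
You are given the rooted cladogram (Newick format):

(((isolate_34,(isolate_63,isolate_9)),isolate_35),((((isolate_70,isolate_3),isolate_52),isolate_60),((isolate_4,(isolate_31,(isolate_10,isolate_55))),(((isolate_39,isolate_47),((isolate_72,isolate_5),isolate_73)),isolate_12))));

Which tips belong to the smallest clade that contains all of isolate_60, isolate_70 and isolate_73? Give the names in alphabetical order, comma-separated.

isolate_10, isolate_12, isolate_3, isolate_31, isolate_39, isolate_4, isolate_47, isolate_5, isolate_52, isolate_55, isolate_60, isolate_70, isolate_72, isolate_73

Tracing isolate_60: it sits inside (((isolate_70,isolate_3),isolate_52),isolate_60).
Tracing isolate_70: it sits inside (isolate_70,isolate_3).
Tracing isolate_73: it sits inside ((isolate_72,isolate_5),isolate_73).
The smallest clade enclosing all 3 is ((((isolate_70,isolate_3),isolate_52),isolate_60),((isolate_4,(isolate_31,(isolate_10,isolate_55))),(((isolate_39,isolate_47),((isolate_72,isolate_5),isolate_73)),isolate_12))); the answer is its 14 terminal taxa in alphabetical order.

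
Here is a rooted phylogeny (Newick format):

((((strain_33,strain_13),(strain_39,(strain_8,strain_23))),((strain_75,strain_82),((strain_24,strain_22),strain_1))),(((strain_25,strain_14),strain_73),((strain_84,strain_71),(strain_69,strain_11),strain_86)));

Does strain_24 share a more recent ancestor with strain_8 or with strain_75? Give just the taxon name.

The MRCA of strain_24 and strain_75 subtends ((strain_75,strain_82),((strain_24,strain_22),strain_1)) (5 taxa).
The MRCA of strain_24 and strain_8 subtends (((strain_33,strain_13),(strain_39,(strain_8,strain_23))),((strain_75,strain_82),((strain_24,strain_22),strain_1))) (10 taxa).
The first is nested inside the second, so strain_24 shares a more recent common ancestor with strain_75.

strain_75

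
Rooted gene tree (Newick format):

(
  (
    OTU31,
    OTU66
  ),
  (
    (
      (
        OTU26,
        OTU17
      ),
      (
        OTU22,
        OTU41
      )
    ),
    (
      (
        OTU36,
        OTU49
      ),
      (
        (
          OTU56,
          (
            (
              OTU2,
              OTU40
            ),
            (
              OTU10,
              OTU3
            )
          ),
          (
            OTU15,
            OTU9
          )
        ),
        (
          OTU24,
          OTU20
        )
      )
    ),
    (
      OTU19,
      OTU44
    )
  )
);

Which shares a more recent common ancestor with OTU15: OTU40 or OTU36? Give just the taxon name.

The MRCA of OTU15 and OTU40 subtends (OTU56,((OTU2,OTU40),(OTU10,OTU3)),(OTU15,OTU9)) (7 taxa).
The MRCA of OTU15 and OTU36 subtends ((OTU36,OTU49),((OTU56,((OTU2,OTU40),(OTU10,OTU3)),(OTU15,OTU9)),(OTU24,OTU20))) (11 taxa).
The first is nested inside the second, so OTU15 shares a more recent common ancestor with OTU40.

OTU40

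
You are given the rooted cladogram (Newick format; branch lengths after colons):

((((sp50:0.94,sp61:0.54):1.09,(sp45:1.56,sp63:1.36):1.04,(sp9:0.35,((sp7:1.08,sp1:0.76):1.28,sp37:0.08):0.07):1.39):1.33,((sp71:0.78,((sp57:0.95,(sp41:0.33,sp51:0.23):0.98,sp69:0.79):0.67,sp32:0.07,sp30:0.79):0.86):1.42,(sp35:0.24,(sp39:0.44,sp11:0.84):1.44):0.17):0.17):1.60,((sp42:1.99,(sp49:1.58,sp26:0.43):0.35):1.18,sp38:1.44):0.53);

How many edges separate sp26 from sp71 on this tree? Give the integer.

The MRCA of sp26 and sp71 is the root of the tree.
From sp26 up to that node: 4 branches. From sp71 up to the same node: 4 branches. Total: 4 + 4 = 8.

8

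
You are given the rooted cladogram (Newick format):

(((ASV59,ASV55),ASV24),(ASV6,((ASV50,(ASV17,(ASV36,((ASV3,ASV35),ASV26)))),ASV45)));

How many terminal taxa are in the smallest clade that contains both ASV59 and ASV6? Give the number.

The MRCA of ASV59 and ASV6 is the root, so the clade is the entire tree.
That clade contains 11 terminal taxa: ASV17, ASV24, ASV26, ASV3, ASV35, ASV36, ASV45, ASV50, ASV55, ASV59, ASV6.

11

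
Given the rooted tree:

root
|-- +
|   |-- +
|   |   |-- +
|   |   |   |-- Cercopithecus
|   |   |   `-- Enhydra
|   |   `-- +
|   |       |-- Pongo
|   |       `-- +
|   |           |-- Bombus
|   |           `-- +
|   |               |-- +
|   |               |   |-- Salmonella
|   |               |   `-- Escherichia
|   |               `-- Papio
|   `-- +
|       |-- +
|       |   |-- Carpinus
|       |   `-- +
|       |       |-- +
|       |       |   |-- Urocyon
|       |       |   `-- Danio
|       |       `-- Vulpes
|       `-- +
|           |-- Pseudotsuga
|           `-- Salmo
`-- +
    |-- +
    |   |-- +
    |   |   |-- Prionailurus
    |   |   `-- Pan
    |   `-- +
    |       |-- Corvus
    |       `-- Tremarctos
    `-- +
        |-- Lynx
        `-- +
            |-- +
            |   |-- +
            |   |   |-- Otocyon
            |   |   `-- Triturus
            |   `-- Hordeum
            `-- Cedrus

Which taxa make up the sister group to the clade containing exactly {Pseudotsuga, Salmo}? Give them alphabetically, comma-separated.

Carpinus, Danio, Urocyon, Vulpes

The clade containing exactly {Pseudotsuga, Salmo} attaches to the tree at the node subtending ((Carpinus,((Urocyon,Danio),Vulpes)),(Pseudotsuga,Salmo)).
The other lineage descending from that same node — the sister group — is (Carpinus,((Urocyon,Danio),Vulpes)); its 4 tips in alphabetical order are the answer.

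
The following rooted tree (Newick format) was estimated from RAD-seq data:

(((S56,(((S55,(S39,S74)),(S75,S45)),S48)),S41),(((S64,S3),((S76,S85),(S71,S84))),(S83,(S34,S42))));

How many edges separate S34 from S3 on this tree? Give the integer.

The MRCA of S34 and S3 is the node subtending (((S64,S3),((S76,S85),(S71,S84))),(S83,(S34,S42))).
From S34 up to that node: 3 branches. From S3 up to the same node: 3 branches. Total: 3 + 3 = 6.

6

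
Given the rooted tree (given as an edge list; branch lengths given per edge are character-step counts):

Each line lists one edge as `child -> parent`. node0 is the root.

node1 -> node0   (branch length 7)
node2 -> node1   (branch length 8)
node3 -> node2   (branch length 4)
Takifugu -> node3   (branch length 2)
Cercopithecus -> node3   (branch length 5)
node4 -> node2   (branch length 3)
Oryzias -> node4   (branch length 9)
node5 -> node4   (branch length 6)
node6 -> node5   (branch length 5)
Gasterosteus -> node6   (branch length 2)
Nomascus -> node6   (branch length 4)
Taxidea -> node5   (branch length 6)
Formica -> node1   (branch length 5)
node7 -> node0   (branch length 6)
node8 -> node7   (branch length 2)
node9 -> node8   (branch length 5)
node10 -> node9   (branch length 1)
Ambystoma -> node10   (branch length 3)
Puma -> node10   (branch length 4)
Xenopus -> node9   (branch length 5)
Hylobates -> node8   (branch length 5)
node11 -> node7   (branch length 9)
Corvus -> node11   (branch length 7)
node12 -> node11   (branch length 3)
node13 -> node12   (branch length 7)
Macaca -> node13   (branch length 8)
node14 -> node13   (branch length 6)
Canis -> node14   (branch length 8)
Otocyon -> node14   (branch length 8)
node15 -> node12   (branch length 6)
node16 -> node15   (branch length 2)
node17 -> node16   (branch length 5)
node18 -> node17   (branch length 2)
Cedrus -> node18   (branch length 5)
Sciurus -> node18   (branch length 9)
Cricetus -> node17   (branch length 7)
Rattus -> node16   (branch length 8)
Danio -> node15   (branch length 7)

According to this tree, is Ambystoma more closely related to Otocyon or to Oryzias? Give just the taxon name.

The MRCA of Ambystoma and Otocyon subtends ((((Ambystoma,Puma),Xenopus),Hylobates),(Corvus,((Macaca,(Canis,Otocyon)),((((Cedrus,Sciurus),Cricetus),Rattus),Danio)))) (13 taxa).
The MRCA of Ambystoma and Oryzias is the root, subtending the entire tree (20 taxa).
The first is nested inside the second, so Ambystoma shares a more recent common ancestor with Otocyon.

Otocyon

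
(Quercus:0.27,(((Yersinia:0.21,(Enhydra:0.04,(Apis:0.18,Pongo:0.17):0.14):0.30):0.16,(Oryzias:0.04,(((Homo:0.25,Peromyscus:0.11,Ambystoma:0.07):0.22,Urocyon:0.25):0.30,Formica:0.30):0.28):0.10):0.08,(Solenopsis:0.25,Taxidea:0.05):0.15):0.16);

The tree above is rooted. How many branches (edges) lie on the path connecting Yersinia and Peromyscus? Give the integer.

7

The MRCA of Yersinia and Peromyscus is the node subtending ((Yersinia,(Enhydra,(Apis,Pongo))),(Oryzias,(((Homo,Peromyscus,Ambystoma),Urocyon),Formica))).
From Yersinia up to that node: 2 branches. From Peromyscus up to the same node: 5 branches. Total: 2 + 5 = 7.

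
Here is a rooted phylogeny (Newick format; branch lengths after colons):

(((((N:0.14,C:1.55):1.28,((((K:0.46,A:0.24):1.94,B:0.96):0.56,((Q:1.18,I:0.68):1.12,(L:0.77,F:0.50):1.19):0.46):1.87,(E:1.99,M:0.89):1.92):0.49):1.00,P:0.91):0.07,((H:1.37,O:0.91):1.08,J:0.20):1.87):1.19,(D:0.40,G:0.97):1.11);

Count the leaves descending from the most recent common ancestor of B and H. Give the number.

15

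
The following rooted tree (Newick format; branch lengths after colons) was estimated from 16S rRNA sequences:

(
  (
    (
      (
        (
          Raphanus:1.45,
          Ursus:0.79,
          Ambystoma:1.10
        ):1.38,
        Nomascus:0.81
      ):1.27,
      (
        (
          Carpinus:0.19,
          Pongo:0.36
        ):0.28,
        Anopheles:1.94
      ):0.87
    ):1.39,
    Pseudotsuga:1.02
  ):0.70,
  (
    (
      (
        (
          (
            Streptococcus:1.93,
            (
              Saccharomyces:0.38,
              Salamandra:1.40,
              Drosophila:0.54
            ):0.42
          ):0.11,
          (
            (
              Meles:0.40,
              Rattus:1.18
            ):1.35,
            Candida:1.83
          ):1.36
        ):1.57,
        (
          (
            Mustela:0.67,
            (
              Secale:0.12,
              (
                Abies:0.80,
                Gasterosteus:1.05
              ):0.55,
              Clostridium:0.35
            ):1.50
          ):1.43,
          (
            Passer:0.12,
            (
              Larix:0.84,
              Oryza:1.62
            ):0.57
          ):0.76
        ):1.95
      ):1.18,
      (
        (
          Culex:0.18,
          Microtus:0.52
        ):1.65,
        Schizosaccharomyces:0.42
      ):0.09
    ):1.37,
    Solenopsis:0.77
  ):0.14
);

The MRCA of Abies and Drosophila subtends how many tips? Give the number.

15

The MRCA of Abies and Drosophila is the node subtending (((Streptococcus,(Saccharomyces,Salamandra,Drosophila)),((Meles,Rattus),Candida)),((Mustela,(Secale,(Abies,Gasterosteus),Clostridium)),(Passer,(Larix,Oryza)))).
That clade contains 15 terminal taxa: Abies, Candida, Clostridium, Drosophila, Gasterosteus, Larix, Meles, Mustela, Oryza, Passer, Rattus, Saccharomyces, Salamandra, Secale, Streptococcus.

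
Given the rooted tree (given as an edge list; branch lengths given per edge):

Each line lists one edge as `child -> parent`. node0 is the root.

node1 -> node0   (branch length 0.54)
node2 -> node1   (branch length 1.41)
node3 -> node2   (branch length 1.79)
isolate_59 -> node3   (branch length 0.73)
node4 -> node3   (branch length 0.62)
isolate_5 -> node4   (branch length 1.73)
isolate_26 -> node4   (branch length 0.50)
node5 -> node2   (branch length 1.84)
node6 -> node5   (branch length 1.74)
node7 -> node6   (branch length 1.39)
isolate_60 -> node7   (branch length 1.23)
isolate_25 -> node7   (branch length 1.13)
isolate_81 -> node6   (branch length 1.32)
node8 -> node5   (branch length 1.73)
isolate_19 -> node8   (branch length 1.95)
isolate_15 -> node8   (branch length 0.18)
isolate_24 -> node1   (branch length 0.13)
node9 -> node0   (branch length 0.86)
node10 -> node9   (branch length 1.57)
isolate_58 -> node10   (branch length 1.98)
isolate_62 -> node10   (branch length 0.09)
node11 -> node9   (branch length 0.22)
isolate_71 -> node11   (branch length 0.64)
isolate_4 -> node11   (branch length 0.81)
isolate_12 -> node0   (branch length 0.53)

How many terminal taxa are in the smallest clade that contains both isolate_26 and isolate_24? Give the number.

9

The MRCA of isolate_26 and isolate_24 is the node subtending (((isolate_59,(isolate_5,isolate_26)),(((isolate_60,isolate_25),isolate_81),(isolate_19,isolate_15))),isolate_24).
That clade contains 9 terminal taxa: isolate_15, isolate_19, isolate_24, isolate_25, isolate_26, isolate_5, isolate_59, isolate_60, isolate_81.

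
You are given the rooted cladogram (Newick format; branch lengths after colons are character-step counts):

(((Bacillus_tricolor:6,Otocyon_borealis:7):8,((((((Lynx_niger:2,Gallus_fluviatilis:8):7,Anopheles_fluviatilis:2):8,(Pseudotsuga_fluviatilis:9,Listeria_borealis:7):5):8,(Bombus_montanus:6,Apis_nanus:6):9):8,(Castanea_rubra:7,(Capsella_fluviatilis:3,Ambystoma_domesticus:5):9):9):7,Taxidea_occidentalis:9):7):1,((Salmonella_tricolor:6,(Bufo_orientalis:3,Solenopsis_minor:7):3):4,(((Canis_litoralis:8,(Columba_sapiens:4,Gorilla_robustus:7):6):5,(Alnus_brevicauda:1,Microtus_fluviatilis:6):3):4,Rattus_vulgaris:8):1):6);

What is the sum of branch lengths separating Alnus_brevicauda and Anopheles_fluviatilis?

The path runs Alnus_brevicauda → … → MRCA → … → Anopheles_fluviatilis; the MRCA is the root of the tree.
Branch lengths along that path: 1 + 3 + 4 + 1 + 6 + 1 + 7 + 7 + 8 + 8 + 8 + 2 = 56.

56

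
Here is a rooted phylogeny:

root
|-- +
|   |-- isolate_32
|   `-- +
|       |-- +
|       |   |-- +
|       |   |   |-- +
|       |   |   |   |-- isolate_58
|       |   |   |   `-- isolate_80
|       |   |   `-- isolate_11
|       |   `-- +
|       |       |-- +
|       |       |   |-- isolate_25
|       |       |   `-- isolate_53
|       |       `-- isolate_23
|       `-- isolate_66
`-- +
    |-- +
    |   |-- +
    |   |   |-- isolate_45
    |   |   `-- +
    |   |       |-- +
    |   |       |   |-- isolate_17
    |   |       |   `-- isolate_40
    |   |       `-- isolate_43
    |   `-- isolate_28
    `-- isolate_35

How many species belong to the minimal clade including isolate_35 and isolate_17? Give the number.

6

The MRCA of isolate_35 and isolate_17 is the node subtending (((isolate_45,((isolate_17,isolate_40),isolate_43)),isolate_28),isolate_35).
That clade contains 6 terminal taxa: isolate_17, isolate_28, isolate_35, isolate_40, isolate_43, isolate_45.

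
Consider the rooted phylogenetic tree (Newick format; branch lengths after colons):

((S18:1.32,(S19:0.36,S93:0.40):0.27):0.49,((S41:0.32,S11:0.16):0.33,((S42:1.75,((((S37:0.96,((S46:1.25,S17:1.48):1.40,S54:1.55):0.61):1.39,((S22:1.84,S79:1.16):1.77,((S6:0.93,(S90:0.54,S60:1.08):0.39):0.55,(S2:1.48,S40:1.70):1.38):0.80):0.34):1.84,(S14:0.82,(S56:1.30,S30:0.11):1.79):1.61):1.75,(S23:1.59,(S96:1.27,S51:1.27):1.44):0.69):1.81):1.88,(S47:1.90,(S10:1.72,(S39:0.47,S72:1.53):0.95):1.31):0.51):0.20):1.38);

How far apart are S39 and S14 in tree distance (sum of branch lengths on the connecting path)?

The path runs S39 → … → MRCA → … → S14; the MRCA is the node subtending ((S42,((((S37,((S46,S17),S54)),((S22,S79),((S6,(S90,S60)),(S2,S40)))),(S14,(S56,S30))),(S23,(S96,S51)))),(S47,(S10,(S39,S72)))).
Branch lengths along that path: 0.47 + 0.95 + 1.31 + 0.51 + 1.88 + 1.81 + 1.75 + 1.61 + 0.82 = 11.11.

11.11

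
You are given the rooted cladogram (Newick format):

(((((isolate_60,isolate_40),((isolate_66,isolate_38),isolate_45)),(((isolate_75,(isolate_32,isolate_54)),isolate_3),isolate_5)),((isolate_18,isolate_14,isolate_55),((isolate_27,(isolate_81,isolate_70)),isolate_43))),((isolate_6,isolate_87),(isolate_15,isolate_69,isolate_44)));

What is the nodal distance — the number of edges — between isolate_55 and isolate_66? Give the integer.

8

The MRCA of isolate_55 and isolate_66 is the node subtending ((((isolate_60,isolate_40),((isolate_66,isolate_38),isolate_45)),(((isolate_75,(isolate_32,isolate_54)),isolate_3),isolate_5)),((isolate_18,isolate_14,isolate_55),((isolate_27,(isolate_81,isolate_70)),isolate_43))).
From isolate_55 up to that node: 3 branches. From isolate_66 up to the same node: 5 branches. Total: 3 + 5 = 8.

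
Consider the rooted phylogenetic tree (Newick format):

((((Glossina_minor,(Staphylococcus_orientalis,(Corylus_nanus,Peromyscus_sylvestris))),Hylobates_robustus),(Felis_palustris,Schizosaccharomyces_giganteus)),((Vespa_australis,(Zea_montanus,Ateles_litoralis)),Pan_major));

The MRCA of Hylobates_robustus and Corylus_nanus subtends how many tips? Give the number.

The MRCA of Hylobates_robustus and Corylus_nanus is the node subtending ((Glossina_minor,(Staphylococcus_orientalis,(Corylus_nanus,Peromyscus_sylvestris))),Hylobates_robustus).
That clade contains 5 terminal taxa: Corylus_nanus, Glossina_minor, Hylobates_robustus, Peromyscus_sylvestris, Staphylococcus_orientalis.

5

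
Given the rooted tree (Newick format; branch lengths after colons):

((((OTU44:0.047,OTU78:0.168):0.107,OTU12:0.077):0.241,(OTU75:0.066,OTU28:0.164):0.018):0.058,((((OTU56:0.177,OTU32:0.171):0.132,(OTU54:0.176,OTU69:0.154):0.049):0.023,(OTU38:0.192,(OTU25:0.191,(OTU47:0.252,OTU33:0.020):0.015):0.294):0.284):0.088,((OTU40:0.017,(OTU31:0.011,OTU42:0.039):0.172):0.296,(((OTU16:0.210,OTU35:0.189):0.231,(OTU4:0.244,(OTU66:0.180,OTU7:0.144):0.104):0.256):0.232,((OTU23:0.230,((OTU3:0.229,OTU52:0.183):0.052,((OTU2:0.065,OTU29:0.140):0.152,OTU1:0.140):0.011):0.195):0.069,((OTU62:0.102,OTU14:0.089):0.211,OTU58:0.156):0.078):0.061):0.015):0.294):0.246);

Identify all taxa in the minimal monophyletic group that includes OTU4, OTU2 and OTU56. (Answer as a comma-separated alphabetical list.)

OTU1, OTU14, OTU16, OTU2, OTU23, OTU25, OTU29, OTU3, OTU31, OTU32, OTU33, OTU35, OTU38, OTU4, OTU40, OTU42, OTU47, OTU52, OTU54, OTU56, OTU58, OTU62, OTU66, OTU69, OTU7

Tracing OTU4: it sits inside (OTU4,(OTU66,OTU7)).
Tracing OTU2: it sits inside (OTU2,OTU29).
Tracing OTU56: it sits inside (OTU56,OTU32).
The smallest clade enclosing all 3 is ((((OTU56,OTU32),(OTU54,OTU69)),(OTU38,(OTU25,(OTU47,OTU33)))),((OTU40,(OTU31,OTU42)),(((OTU16,OTU35),(OTU4,(OTU66,OTU7))),((OTU23,((OTU3,OTU52),((OTU2,OTU29),OTU1))),((OTU62,OTU14),OTU58))))); the answer is its 25 terminal taxa in alphabetical order.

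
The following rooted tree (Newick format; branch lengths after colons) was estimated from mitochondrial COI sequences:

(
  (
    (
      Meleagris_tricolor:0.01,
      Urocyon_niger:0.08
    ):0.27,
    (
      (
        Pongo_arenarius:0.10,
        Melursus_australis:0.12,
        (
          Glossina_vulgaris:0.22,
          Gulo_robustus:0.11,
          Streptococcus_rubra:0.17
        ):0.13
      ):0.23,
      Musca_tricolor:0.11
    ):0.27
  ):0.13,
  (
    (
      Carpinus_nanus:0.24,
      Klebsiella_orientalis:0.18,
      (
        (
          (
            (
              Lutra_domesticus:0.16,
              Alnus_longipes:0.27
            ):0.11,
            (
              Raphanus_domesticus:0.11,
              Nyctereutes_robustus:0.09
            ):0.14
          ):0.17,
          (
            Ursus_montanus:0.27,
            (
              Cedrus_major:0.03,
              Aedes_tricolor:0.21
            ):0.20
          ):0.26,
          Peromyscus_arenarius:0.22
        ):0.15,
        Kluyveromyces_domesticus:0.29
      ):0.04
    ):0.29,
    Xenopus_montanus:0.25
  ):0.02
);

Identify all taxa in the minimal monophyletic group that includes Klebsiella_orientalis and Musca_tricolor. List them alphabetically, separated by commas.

Aedes_tricolor, Alnus_longipes, Carpinus_nanus, Cedrus_major, Glossina_vulgaris, Gulo_robustus, Klebsiella_orientalis, Kluyveromyces_domesticus, Lutra_domesticus, Meleagris_tricolor, Melursus_australis, Musca_tricolor, Nyctereutes_robustus, Peromyscus_arenarius, Pongo_arenarius, Raphanus_domesticus, Streptococcus_rubra, Urocyon_niger, Ursus_montanus, Xenopus_montanus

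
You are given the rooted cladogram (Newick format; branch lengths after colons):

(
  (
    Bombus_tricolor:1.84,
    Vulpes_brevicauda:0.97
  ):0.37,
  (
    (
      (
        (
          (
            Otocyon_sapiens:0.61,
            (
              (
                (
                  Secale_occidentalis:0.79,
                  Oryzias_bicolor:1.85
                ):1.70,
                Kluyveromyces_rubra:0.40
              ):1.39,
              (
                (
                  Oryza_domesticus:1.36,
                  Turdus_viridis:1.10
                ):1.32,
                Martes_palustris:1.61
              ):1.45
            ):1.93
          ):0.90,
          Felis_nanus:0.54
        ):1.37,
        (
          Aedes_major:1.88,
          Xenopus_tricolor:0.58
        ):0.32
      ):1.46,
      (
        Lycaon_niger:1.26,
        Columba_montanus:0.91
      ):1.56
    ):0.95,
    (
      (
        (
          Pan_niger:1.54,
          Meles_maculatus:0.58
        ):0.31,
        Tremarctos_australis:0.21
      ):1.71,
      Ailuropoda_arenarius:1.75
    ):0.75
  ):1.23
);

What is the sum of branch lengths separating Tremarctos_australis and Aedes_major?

7.28

The path runs Tremarctos_australis → … → MRCA → … → Aedes_major; the MRCA is the node subtending (((((Otocyon_sapiens,(((Secale_occidentalis,Oryzias_bicolor),Kluyveromyces_rubra),((Oryza_domesticus,Turdus_viridis),Martes_palustris))),Felis_nanus),(Aedes_major,Xenopus_tricolor)),(Lycaon_niger,Columba_montanus)),(((Pan_niger,Meles_maculatus),Tremarctos_australis),Ailuropoda_arenarius)).
Branch lengths along that path: 0.21 + 1.71 + 0.75 + 0.95 + 1.46 + 0.32 + 1.88 = 7.28.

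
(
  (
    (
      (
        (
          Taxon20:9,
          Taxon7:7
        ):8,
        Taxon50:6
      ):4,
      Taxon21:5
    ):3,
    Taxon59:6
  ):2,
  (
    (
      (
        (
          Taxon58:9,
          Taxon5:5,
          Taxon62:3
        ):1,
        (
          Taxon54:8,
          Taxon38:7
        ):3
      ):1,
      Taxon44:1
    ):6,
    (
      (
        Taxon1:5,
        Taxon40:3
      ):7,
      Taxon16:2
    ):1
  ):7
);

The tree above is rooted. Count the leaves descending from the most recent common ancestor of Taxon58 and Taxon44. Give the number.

The MRCA of Taxon58 and Taxon44 is the node subtending (((Taxon58,Taxon5,Taxon62),(Taxon54,Taxon38)),Taxon44).
That clade contains 6 terminal taxa: Taxon38, Taxon44, Taxon5, Taxon54, Taxon58, Taxon62.

6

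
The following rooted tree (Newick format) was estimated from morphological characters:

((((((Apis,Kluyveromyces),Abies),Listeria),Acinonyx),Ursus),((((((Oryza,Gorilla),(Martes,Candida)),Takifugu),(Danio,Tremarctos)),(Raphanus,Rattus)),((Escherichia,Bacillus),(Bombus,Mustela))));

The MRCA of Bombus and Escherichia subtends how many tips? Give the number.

4

The MRCA of Bombus and Escherichia is the node subtending ((Escherichia,Bacillus),(Bombus,Mustela)).
That clade contains 4 terminal taxa: Bacillus, Bombus, Escherichia, Mustela.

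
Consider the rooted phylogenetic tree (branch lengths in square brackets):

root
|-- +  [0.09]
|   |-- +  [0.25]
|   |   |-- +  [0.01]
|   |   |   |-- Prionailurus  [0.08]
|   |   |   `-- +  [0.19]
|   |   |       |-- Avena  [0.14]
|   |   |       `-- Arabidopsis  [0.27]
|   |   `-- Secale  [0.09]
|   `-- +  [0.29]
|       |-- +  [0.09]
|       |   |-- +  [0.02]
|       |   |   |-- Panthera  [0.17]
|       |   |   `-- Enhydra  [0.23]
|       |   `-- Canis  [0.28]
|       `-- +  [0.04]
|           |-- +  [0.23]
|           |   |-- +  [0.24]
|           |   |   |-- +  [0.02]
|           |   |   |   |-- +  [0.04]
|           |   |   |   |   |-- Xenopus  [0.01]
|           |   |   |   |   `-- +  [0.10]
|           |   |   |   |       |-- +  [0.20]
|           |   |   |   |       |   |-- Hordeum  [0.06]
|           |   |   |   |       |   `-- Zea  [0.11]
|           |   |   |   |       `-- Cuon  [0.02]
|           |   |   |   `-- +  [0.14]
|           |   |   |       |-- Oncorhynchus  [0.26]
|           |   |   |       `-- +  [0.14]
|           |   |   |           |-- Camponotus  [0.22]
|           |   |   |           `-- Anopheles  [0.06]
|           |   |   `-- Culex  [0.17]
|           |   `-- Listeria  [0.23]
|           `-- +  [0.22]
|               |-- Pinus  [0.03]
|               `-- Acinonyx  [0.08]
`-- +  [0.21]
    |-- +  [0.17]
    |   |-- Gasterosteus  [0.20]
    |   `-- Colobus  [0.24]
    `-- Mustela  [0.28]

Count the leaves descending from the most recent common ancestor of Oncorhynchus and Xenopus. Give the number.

The MRCA of Oncorhynchus and Xenopus is the node subtending ((Xenopus,((Hordeum,Zea),Cuon)),(Oncorhynchus,(Camponotus,Anopheles))).
That clade contains 7 terminal taxa: Anopheles, Camponotus, Cuon, Hordeum, Oncorhynchus, Xenopus, Zea.

7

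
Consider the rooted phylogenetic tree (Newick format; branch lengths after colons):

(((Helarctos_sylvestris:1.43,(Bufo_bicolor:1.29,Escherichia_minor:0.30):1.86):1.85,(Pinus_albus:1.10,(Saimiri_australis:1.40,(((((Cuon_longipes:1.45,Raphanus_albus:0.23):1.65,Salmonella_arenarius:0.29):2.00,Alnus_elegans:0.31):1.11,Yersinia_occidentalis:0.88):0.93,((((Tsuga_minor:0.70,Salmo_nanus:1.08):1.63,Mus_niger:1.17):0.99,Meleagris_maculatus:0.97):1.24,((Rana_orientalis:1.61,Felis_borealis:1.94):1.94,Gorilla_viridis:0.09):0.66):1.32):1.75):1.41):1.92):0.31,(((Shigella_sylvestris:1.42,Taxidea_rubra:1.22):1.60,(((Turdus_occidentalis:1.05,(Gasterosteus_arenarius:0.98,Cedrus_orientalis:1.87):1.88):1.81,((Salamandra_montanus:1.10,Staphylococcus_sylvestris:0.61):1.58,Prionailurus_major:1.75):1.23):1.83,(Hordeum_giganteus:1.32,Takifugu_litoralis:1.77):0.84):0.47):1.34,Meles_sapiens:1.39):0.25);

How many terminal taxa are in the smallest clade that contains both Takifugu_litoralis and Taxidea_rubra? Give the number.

The MRCA of Takifugu_litoralis and Taxidea_rubra is the node subtending ((Shigella_sylvestris,Taxidea_rubra),(((Turdus_occidentalis,(Gasterosteus_arenarius,Cedrus_orientalis)),((Salamandra_montanus,Staphylococcus_sylvestris),Prionailurus_major)),(Hordeum_giganteus,Takifugu_litoralis))).
That clade contains 10 terminal taxa: Cedrus_orientalis, Gasterosteus_arenarius, Hordeum_giganteus, Prionailurus_major, Salamandra_montanus, Shigella_sylvestris, Staphylococcus_sylvestris, Takifugu_litoralis, Taxidea_rubra, Turdus_occidentalis.

10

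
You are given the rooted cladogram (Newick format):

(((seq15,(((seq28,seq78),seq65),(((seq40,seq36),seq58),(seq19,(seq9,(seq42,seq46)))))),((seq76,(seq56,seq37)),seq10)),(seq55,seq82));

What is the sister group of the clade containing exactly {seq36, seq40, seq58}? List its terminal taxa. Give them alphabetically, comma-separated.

The clade containing exactly {seq36, seq40, seq58} attaches to the tree at the node subtending (((seq40,seq36),seq58),(seq19,(seq9,(seq42,seq46)))).
The other lineage descending from that same node — the sister group — is (seq19,(seq9,(seq42,seq46))); its 4 tips in alphabetical order are the answer.

seq19, seq42, seq46, seq9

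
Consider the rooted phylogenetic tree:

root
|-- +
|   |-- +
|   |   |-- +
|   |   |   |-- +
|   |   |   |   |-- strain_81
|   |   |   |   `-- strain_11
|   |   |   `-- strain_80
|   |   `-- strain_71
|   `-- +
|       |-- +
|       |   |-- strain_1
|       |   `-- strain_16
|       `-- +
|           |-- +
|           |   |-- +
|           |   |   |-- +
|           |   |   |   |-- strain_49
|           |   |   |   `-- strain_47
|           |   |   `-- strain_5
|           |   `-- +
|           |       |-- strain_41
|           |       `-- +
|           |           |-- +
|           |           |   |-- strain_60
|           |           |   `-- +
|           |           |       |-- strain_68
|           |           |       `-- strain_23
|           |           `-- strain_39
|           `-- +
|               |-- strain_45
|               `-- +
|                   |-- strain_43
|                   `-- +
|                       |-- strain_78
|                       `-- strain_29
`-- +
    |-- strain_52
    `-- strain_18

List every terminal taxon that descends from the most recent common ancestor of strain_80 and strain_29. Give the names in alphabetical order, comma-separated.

strain_1, strain_11, strain_16, strain_23, strain_29, strain_39, strain_41, strain_43, strain_45, strain_47, strain_49, strain_5, strain_60, strain_68, strain_71, strain_78, strain_80, strain_81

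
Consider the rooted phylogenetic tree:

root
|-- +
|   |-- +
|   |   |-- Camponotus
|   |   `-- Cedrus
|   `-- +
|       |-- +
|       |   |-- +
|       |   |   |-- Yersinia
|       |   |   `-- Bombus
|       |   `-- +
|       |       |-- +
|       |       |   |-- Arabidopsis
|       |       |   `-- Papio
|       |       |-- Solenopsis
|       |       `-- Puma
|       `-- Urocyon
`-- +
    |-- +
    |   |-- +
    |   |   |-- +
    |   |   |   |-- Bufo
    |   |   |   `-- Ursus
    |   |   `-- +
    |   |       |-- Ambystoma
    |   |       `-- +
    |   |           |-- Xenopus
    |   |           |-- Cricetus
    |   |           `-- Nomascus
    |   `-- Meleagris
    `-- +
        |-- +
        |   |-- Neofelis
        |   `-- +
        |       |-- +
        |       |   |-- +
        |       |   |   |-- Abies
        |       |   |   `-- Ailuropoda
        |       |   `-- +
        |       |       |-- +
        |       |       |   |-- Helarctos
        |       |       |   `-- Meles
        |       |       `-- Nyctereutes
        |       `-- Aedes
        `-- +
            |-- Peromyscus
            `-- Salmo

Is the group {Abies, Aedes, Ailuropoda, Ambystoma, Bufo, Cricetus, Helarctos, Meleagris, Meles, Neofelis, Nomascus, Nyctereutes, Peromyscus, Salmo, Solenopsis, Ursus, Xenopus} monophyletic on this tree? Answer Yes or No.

No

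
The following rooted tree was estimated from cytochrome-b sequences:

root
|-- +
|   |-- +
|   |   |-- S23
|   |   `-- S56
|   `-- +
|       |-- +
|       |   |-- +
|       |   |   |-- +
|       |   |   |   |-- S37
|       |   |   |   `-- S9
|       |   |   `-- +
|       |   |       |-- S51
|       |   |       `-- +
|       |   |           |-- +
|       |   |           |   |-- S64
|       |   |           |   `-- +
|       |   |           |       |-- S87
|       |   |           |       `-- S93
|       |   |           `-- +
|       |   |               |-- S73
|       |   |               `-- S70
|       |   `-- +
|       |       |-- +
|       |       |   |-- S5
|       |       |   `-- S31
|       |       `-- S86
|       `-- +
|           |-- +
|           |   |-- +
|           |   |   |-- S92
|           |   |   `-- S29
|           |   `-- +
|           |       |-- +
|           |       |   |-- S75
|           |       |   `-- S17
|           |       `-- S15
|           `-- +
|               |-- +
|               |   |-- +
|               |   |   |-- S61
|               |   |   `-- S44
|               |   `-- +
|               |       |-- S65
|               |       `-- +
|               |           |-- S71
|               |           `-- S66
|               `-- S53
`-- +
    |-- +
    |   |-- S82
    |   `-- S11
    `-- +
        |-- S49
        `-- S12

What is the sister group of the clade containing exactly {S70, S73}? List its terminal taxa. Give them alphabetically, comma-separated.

S64, S87, S93

The clade containing exactly {S70, S73} attaches to the tree at the node subtending ((S64,(S87,S93)),(S73,S70)).
The other lineage descending from that same node — the sister group — is (S64,(S87,S93)); its 3 tips in alphabetical order are the answer.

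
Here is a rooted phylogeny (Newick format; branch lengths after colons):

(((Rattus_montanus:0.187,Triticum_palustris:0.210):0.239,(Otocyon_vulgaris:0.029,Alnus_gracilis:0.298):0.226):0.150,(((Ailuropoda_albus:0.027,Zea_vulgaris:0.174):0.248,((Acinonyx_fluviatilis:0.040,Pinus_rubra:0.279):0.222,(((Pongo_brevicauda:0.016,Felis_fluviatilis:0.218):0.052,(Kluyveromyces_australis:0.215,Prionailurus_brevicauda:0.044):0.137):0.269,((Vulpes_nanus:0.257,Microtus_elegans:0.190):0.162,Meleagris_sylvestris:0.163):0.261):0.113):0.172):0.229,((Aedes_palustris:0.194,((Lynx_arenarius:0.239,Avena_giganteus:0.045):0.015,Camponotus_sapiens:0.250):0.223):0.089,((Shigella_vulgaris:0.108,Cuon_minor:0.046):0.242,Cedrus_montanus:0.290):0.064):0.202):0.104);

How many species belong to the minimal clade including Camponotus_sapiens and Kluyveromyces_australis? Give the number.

18

The MRCA of Camponotus_sapiens and Kluyveromyces_australis is the node subtending (((Ailuropoda_albus,Zea_vulgaris),((Acinonyx_fluviatilis,Pinus_rubra),(((Pongo_brevicauda,Felis_fluviatilis),(Kluyveromyces_australis,Prionailurus_brevicauda)),((Vulpes_nanus,Microtus_elegans),Meleagris_sylvestris)))),((Aedes_palustris,((Lynx_arenarius,Avena_giganteus),Camponotus_sapiens)),((Shigella_vulgaris,Cuon_minor),Cedrus_montanus))).
That clade contains 18 terminal taxa: Acinonyx_fluviatilis, Aedes_palustris, Ailuropoda_albus, Avena_giganteus, Camponotus_sapiens, Cedrus_montanus, Cuon_minor, Felis_fluviatilis, Kluyveromyces_australis, Lynx_arenarius, Meleagris_sylvestris, Microtus_elegans, Pinus_rubra, Pongo_brevicauda, Prionailurus_brevicauda, Shigella_vulgaris, Vulpes_nanus, Zea_vulgaris.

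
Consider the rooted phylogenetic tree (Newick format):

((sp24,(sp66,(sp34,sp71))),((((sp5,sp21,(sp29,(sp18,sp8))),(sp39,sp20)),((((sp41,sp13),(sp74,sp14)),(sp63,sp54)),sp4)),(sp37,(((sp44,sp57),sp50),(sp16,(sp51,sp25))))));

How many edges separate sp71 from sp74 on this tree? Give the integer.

The MRCA of sp71 and sp74 is the root of the tree.
From sp71 up to that node: 4 branches. From sp74 up to the same node: 7 branches. Total: 4 + 7 = 11.

11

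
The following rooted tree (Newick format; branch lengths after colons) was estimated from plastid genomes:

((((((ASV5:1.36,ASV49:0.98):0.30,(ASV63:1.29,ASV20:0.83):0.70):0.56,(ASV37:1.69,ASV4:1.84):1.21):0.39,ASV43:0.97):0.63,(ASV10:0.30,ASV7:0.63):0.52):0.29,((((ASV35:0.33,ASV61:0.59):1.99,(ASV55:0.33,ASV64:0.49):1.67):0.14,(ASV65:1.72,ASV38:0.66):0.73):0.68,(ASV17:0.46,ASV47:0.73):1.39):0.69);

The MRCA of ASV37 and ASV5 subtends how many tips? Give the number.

6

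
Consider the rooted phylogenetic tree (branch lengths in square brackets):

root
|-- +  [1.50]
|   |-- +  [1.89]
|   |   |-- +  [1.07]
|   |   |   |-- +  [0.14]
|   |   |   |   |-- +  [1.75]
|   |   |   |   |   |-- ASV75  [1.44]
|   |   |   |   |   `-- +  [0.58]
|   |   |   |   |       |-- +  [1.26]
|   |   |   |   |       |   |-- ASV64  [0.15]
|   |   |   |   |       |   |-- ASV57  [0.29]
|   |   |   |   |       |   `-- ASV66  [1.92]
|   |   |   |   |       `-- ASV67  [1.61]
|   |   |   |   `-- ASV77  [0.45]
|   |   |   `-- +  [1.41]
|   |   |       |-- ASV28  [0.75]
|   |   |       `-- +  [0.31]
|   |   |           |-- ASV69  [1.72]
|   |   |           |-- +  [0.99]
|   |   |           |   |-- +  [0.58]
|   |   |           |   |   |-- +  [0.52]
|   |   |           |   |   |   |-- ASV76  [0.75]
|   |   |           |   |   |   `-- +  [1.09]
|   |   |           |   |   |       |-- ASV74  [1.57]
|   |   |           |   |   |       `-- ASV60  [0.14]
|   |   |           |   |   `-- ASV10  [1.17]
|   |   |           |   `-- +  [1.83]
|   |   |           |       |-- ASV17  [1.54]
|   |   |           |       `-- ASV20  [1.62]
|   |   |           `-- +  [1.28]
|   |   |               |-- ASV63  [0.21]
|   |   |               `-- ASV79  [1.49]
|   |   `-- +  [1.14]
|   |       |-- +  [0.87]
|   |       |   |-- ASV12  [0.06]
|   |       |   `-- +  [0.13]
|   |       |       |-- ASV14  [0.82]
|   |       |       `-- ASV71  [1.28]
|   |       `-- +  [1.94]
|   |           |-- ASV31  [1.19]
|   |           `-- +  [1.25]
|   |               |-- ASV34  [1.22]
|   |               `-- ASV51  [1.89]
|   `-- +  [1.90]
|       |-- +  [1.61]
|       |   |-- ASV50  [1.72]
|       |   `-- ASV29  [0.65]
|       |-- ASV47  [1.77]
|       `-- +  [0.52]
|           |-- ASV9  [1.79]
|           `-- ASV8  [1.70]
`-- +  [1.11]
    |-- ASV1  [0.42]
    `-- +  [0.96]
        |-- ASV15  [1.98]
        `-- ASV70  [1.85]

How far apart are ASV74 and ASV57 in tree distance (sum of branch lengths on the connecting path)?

10.49

The path runs ASV74 → … → MRCA → … → ASV57; the MRCA is the node subtending (((ASV75,((ASV64,ASV57,ASV66),ASV67)),ASV77),(ASV28,(ASV69,(((ASV76,(ASV74,ASV60)),ASV10),(ASV17,ASV20)),(ASV63,ASV79)))).
Branch lengths along that path: 1.57 + 1.09 + 0.52 + 0.58 + 0.99 + 0.31 + 1.41 + 0.14 + 1.75 + 0.58 + 1.26 + 0.29 = 10.49.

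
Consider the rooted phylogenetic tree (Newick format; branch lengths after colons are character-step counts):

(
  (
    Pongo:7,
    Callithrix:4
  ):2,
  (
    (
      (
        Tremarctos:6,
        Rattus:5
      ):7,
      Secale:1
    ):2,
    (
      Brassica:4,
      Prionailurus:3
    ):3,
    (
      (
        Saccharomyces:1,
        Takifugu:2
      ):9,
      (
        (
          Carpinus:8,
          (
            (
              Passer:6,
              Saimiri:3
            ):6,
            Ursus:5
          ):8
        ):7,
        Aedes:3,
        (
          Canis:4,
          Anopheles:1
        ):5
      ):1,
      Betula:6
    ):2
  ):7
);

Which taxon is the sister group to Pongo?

Callithrix

Pongo attaches to the tree at the node subtending (Pongo,Callithrix).
The other lineage descending from that same node — the sister group — is the single tip Callithrix.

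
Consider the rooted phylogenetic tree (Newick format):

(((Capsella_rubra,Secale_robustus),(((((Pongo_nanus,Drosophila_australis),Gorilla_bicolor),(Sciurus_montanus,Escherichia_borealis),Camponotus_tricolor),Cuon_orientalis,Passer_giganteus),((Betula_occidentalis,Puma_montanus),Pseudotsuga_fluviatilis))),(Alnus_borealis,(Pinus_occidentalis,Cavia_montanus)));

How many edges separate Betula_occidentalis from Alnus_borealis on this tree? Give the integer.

7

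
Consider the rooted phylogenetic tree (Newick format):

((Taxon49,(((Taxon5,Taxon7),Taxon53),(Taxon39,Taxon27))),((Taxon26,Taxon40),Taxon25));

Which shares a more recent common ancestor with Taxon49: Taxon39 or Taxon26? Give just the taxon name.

The MRCA of Taxon49 and Taxon39 subtends (Taxon49,(((Taxon5,Taxon7),Taxon53),(Taxon39,Taxon27))) (6 taxa).
The MRCA of Taxon49 and Taxon26 is the root, subtending the entire tree (9 taxa).
The first is nested inside the second, so Taxon49 shares a more recent common ancestor with Taxon39.

Taxon39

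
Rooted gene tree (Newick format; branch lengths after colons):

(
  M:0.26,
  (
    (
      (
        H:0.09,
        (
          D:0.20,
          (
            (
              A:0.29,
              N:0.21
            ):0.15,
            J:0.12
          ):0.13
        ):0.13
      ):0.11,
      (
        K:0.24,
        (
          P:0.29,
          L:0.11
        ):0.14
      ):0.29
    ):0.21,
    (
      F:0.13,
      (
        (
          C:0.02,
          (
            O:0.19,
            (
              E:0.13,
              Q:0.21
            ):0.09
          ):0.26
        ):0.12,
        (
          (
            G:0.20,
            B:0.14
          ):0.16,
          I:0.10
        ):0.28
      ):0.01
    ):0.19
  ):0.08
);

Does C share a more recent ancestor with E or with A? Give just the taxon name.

E

The MRCA of C and E subtends (C,(O,(E,Q))) (4 taxa).
The MRCA of C and A subtends (((H,(D,((A,N),J))),(K,(P,L))),(F,((C,(O,(E,Q))),((G,B),I)))) (16 taxa).
The first is nested inside the second, so C shares a more recent common ancestor with E.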